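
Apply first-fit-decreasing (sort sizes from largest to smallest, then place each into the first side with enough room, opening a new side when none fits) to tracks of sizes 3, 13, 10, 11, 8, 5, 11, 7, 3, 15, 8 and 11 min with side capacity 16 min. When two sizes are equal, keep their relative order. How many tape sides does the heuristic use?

Sorted descending: 15, 13, 11, 11, 11, 10, 8, 8, 7, 5, 3, 3.
  15 → side 1 (new)  [load 15/16]
  13 → side 2 (new)  [load 13/16]
  11 → side 3 (new)  [load 11/16]
  11 → side 4 (new)  [load 11/16]
  11 → side 5 (new)  [load 11/16]
  10 → side 6 (new)  [load 10/16]
  8 → side 7 (new)  [load 8/16]
  8 → side 7  [load 16/16]
  7 → side 8 (new)  [load 7/16]
  5 → side 3  [load 16/16]
  3 → side 2  [load 16/16]
  3 → side 4  [load 14/16]
8 tape sides opened.

8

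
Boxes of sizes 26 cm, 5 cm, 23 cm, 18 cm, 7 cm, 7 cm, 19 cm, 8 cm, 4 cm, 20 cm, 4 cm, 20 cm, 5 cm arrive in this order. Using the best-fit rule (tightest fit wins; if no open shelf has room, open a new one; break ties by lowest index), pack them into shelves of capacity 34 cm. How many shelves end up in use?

6

  26 → shelf 1 (new)  [load 26/34]
  5 → shelf 1  [load 31/34]
  23 → shelf 2 (new)  [load 23/34]
  18 → shelf 3 (new)  [load 18/34]
  7 → shelf 2  [load 30/34]
  7 → shelf 3  [load 25/34]
  19 → shelf 4 (new)  [load 19/34]
  8 → shelf 3  [load 33/34]
  4 → shelf 2  [load 34/34]
  20 → shelf 5 (new)  [load 20/34]
  4 → shelf 5  [load 24/34]
  20 → shelf 6 (new)  [load 20/34]
  5 → shelf 5  [load 29/34]
6 shelves opened.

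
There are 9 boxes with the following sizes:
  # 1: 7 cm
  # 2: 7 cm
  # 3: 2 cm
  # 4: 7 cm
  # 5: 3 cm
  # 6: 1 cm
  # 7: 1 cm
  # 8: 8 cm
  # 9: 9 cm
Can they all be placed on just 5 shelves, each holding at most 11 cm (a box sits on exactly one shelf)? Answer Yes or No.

A valid assignment using 5 shelves:
  shelf 1: 9 + 2 = 11
  shelf 2: 8 + 3 = 11
  shelf 3: 7 + 1 + 1 = 9
  shelf 4: 7 = 7
  shelf 5: 7 = 7
Every load is within 11 cm, so 5 shelves suffice.

Yes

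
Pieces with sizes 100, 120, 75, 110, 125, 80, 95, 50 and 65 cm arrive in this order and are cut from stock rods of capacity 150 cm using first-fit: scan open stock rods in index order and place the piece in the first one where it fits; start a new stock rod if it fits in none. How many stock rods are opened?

7

  100 → stock rod 1 (new)  [load 100/150]
  120 → stock rod 2 (new)  [load 120/150]
  75 → stock rod 3 (new)  [load 75/150]
  110 → stock rod 4 (new)  [load 110/150]
  125 → stock rod 5 (new)  [load 125/150]
  80 → stock rod 6 (new)  [load 80/150]
  95 → stock rod 7 (new)  [load 95/150]
  50 → stock rod 1  [load 150/150]
  65 → stock rod 3  [load 140/150]
7 stock rods opened.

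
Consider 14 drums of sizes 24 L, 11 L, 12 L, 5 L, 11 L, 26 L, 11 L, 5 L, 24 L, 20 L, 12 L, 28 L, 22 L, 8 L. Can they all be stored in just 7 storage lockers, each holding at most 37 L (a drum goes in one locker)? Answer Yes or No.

A valid assignment using 7 storage lockers:
  locker 1: 28 + 8 = 36
  locker 2: 26 + 11 = 37
  locker 3: 24 + 12 = 36
  locker 4: 24 + 12 = 36
  locker 5: 22 + 11 = 33
  locker 6: 20 + 11 + 5 = 36
  locker 7: 5 = 5
Every load is within 37 L, so 7 storage lockers suffice.

Yes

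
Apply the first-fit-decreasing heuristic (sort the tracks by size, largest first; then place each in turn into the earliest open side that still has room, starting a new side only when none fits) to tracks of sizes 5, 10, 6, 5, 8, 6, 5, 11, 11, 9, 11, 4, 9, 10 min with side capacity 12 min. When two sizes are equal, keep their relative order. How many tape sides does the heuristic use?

Sorted descending: 11, 11, 11, 10, 10, 9, 9, 8, 6, 6, 5, 5, 5, 4.
  11 → side 1 (new)  [load 11/12]
  11 → side 2 (new)  [load 11/12]
  11 → side 3 (new)  [load 11/12]
  10 → side 4 (new)  [load 10/12]
  10 → side 5 (new)  [load 10/12]
  9 → side 6 (new)  [load 9/12]
  9 → side 7 (new)  [load 9/12]
  8 → side 8 (new)  [load 8/12]
  6 → side 9 (new)  [load 6/12]
  6 → side 9  [load 12/12]
  5 → side 10 (new)  [load 5/12]
  5 → side 10  [load 10/12]
  5 → side 11 (new)  [load 5/12]
  4 → side 8  [load 12/12]
11 tape sides opened.

11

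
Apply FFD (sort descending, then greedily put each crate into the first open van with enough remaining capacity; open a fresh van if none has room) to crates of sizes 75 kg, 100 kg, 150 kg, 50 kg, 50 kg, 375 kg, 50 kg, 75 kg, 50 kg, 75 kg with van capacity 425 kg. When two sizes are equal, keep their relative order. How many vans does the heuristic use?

3

Sorted descending: 375, 150, 100, 75, 75, 75, 50, 50, 50, 50.
  375 → van 1 (new)  [load 375/425]
  150 → van 2 (new)  [load 150/425]
  100 → van 2  [load 250/425]
  75 → van 2  [load 325/425]
  75 → van 2  [load 400/425]
  75 → van 3 (new)  [load 75/425]
  50 → van 1  [load 425/425]
  50 → van 3  [load 125/425]
  50 → van 3  [load 175/425]
  50 → van 3  [load 225/425]
3 vans opened.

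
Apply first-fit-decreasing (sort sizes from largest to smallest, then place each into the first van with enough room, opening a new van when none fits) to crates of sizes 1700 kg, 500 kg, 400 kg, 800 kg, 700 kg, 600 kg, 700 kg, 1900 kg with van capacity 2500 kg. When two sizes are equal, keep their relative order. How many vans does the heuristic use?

Sorted descending: 1900, 1700, 800, 700, 700, 600, 500, 400.
  1900 → van 1 (new)  [load 1900/2500]
  1700 → van 2 (new)  [load 1700/2500]
  800 → van 2  [load 2500/2500]
  700 → van 3 (new)  [load 700/2500]
  700 → van 3  [load 1400/2500]
  600 → van 1  [load 2500/2500]
  500 → van 3  [load 1900/2500]
  400 → van 3  [load 2300/2500]
3 vans opened.

3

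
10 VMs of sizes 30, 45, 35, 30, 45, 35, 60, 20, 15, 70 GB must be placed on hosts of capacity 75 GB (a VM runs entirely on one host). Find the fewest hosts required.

6

Total = 70 + 60 + 45 + 45 + 35 + 35 + 30 + 30 + 20 + 15 = 385 GB.
Lower bound: ⌈385/75⌉ = 6 hosts.
A packing using 6 hosts:
  host 1: 70 = 70
  host 2: 60 + 15 = 75
  host 3: 45 + 30 = 75
  host 4: 45 + 30 = 75
  host 5: 35 + 35 = 70
  host 6: 20 = 20
This matches the lower bound, so 6 is optimal.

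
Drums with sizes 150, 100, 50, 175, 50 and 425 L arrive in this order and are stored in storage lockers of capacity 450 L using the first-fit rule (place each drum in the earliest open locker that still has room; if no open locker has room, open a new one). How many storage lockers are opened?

3

  150 → locker 1 (new)  [load 150/450]
  100 → locker 1  [load 250/450]
  50 → locker 1  [load 300/450]
  175 → locker 2 (new)  [load 175/450]
  50 → locker 1  [load 350/450]
  425 → locker 3 (new)  [load 425/450]
3 storage lockers opened.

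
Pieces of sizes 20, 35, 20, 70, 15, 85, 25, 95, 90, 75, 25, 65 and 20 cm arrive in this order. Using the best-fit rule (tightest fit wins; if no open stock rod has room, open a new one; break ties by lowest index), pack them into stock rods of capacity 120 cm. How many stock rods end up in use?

7

  20 → stock rod 1 (new)  [load 20/120]
  35 → stock rod 1  [load 55/120]
  20 → stock rod 1  [load 75/120]
  70 → stock rod 2 (new)  [load 70/120]
  15 → stock rod 1  [load 90/120]
  85 → stock rod 3 (new)  [load 85/120]
  25 → stock rod 1  [load 115/120]
  95 → stock rod 4 (new)  [load 95/120]
  90 → stock rod 5 (new)  [load 90/120]
  75 → stock rod 6 (new)  [load 75/120]
  25 → stock rod 4  [load 120/120]
  65 → stock rod 7 (new)  [load 65/120]
  20 → stock rod 5  [load 110/120]
7 stock rods opened.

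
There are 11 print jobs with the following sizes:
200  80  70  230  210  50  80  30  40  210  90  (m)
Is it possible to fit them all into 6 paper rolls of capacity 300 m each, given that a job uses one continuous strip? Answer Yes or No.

Yes

A valid assignment using 5 paper rolls:
  roll 1: 230 + 70 = 300
  roll 2: 210 + 90 = 300
  roll 3: 210 + 80 = 290
  roll 4: 200 + 80 = 280
  roll 5: 50 + 40 + 30 = 120
That uses only 5 ≤ 6, so 6 paper rolls are enough.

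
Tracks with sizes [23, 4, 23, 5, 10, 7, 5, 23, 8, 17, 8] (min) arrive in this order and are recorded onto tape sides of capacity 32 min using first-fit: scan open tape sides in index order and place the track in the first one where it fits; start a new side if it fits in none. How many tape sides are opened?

  23 → side 1 (new)  [load 23/32]
  4 → side 1  [load 27/32]
  23 → side 2 (new)  [load 23/32]
  5 → side 1  [load 32/32]
  10 → side 3 (new)  [load 10/32]
  7 → side 2  [load 30/32]
  5 → side 3  [load 15/32]
  23 → side 4 (new)  [load 23/32]
  8 → side 3  [load 23/32]
  17 → side 5 (new)  [load 17/32]
  8 → side 3  [load 31/32]
5 tape sides opened.

5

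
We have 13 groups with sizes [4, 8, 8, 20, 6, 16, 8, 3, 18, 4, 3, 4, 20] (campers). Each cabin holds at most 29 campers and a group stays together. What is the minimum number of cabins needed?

5

Total = 20 + 20 + 18 + 16 + 8 + 8 + 8 + 6 + 4 + 4 + 4 + 3 + 3 = 122 campers.
Lower bound: ⌈122/29⌉ = 5 cabins.
A packing using 5 cabins:
  cabin 1: 20 + 8 = 28
  cabin 2: 20 + 8 = 28
  cabin 3: 18 + 8 + 3 = 29
  cabin 4: 16 + 6 + 4 + 3 = 29
  cabin 5: 4 + 4 = 8
This matches the lower bound, so 5 is optimal.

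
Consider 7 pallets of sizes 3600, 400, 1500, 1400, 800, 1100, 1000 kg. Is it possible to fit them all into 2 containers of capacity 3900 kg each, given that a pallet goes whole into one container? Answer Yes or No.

No

Total = 9800 kg; ⌈9800/3900⌉ = 3.
At least 3 containers are required, but only 2 are allowed.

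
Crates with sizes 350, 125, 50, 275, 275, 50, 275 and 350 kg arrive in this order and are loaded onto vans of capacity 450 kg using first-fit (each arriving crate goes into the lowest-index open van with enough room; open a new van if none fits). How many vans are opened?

  350 → van 1 (new)  [load 350/450]
  125 → van 2 (new)  [load 125/450]
  50 → van 1  [load 400/450]
  275 → van 2  [load 400/450]
  275 → van 3 (new)  [load 275/450]
  50 → van 1  [load 450/450]
  275 → van 4 (new)  [load 275/450]
  350 → van 5 (new)  [load 350/450]
5 vans opened.

5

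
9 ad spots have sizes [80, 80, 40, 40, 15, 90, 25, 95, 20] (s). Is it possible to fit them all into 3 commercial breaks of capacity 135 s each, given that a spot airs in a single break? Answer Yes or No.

Total = 485 s; ⌈485/135⌉ = 4.
At least 4 commercial breaks are required, but only 3 are allowed.

No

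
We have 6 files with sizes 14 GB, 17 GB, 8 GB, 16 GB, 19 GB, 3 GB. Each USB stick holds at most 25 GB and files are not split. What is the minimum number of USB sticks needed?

4

Total = 19 + 17 + 16 + 14 + 8 + 3 = 77 GB.
Lower bound: ⌈77/25⌉ = 4 USB sticks.
A packing using 4 USB sticks:
  USB stick 1: 19 + 3 = 22
  USB stick 2: 17 + 8 = 25
  USB stick 3: 16 = 16
  USB stick 4: 14 = 14
This matches the lower bound, so 4 is optimal.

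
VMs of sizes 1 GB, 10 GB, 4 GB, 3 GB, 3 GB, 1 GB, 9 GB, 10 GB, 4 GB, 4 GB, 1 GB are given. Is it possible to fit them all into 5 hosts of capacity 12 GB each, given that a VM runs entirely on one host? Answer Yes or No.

A valid assignment using 5 hosts:
  host 1: 10 + 1 + 1 = 12
  host 2: 10 + 1 = 11
  host 3: 9 + 3 = 12
  host 4: 4 + 4 + 4 = 12
  host 5: 3 = 3
Every load is within 12 GB, so 5 hosts suffice.

Yes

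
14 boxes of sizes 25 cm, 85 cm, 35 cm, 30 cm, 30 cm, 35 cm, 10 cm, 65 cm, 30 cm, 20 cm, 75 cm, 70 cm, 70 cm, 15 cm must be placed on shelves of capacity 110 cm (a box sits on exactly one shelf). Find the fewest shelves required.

Total = 85 + 75 + 70 + 70 + 65 + 35 + 35 + 30 + 30 + 30 + 25 + 20 + 15 + 10 = 595 cm.
Lower bound: ⌈595/110⌉ = 6 shelves.
A packing using 6 shelves:
  shelf 1: 85 + 25 = 110
  shelf 2: 75 + 35 = 110
  shelf 3: 70 + 35 = 105
  shelf 4: 70 + 30 + 10 = 110
  shelf 5: 65 + 30 + 15 = 110
  shelf 6: 30 + 20 = 50
This matches the lower bound, so 6 is optimal.

6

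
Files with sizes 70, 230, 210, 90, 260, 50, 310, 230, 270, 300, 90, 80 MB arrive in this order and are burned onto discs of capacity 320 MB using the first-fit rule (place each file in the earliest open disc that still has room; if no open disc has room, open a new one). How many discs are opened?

8

  70 → disc 1 (new)  [load 70/320]
  230 → disc 1  [load 300/320]
  210 → disc 2 (new)  [load 210/320]
  90 → disc 2  [load 300/320]
  260 → disc 3 (new)  [load 260/320]
  50 → disc 3  [load 310/320]
  310 → disc 4 (new)  [load 310/320]
  230 → disc 5 (new)  [load 230/320]
  270 → disc 6 (new)  [load 270/320]
  300 → disc 7 (new)  [load 300/320]
  90 → disc 5  [load 320/320]
  80 → disc 8 (new)  [load 80/320]
8 discs opened.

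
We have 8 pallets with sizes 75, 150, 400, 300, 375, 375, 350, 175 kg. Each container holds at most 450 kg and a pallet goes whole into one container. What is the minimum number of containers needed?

Total = 400 + 375 + 375 + 350 + 300 + 175 + 150 + 75 = 2200 kg.
Lower bound: ⌈2200/450⌉ = 5 containers.
A packing using 6 containers:
  container 1: 400 = 400
  container 2: 375 + 75 = 450
  container 3: 375 = 375
  container 4: 350 = 350
  container 5: 300 + 150 = 450
  container 6: 175 = 175
No arrangement into 5 containers stays within capacity, so 6 is optimal.

6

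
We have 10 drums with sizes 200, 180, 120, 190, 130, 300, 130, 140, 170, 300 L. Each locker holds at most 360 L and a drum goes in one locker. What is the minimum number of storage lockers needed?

Total = 300 + 300 + 200 + 190 + 180 + 170 + 140 + 130 + 130 + 120 = 1860 L.
Lower bound: ⌈1860/360⌉ = 6 storage lockers.
A packing using 6 storage lockers:
  locker 1: 300 = 300
  locker 2: 300 = 300
  locker 3: 200 + 140 = 340
  locker 4: 190 + 170 = 360
  locker 5: 180 + 130 = 310
  locker 6: 130 + 120 = 250
This matches the lower bound, so 6 is optimal.

6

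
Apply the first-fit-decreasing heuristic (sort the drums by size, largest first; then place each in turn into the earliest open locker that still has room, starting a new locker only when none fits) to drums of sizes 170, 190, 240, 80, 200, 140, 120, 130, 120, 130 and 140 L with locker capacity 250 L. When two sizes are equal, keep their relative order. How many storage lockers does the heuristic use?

Sorted descending: 240, 200, 190, 170, 140, 140, 130, 130, 120, 120, 80.
  240 → locker 1 (new)  [load 240/250]
  200 → locker 2 (new)  [load 200/250]
  190 → locker 3 (new)  [load 190/250]
  170 → locker 4 (new)  [load 170/250]
  140 → locker 5 (new)  [load 140/250]
  140 → locker 6 (new)  [load 140/250]
  130 → locker 7 (new)  [load 130/250]
  130 → locker 8 (new)  [load 130/250]
  120 → locker 7  [load 250/250]
  120 → locker 8  [load 250/250]
  80 → locker 4  [load 250/250]
8 storage lockers opened.

8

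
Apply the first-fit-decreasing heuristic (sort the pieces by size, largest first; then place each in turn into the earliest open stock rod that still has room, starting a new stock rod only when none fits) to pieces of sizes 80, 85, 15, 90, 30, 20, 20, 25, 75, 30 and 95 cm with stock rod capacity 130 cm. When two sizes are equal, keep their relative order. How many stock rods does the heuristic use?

Sorted descending: 95, 90, 85, 80, 75, 30, 30, 25, 20, 20, 15.
  95 → stock rod 1 (new)  [load 95/130]
  90 → stock rod 2 (new)  [load 90/130]
  85 → stock rod 3 (new)  [load 85/130]
  80 → stock rod 4 (new)  [load 80/130]
  75 → stock rod 5 (new)  [load 75/130]
  30 → stock rod 1  [load 125/130]
  30 → stock rod 2  [load 120/130]
  25 → stock rod 3  [load 110/130]
  20 → stock rod 3  [load 130/130]
  20 → stock rod 4  [load 100/130]
  15 → stock rod 4  [load 115/130]
5 stock rods opened.

5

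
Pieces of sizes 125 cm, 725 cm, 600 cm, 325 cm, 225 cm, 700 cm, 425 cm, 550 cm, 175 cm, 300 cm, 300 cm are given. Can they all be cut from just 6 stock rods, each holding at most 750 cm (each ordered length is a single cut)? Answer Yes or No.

No

Total = 4450 cm; ⌈4450/750⌉ = 6.
The bound of 6 does not rule out 6, but exhaustive search shows no assignment into 6 stock rods of capacity 750 cm exists — the minimum is 7.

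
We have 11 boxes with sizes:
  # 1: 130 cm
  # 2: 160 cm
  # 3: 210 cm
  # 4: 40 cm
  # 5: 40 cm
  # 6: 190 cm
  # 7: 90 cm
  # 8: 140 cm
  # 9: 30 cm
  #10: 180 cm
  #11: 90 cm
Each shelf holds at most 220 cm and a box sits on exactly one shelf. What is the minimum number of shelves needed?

7

Total = 210 + 190 + 180 + 160 + 140 + 130 + 90 + 90 + 40 + 40 + 30 = 1300 cm.
Lower bound: ⌈1300/220⌉ = 6 shelves.
A packing using 7 shelves:
  shelf 1: 210 = 210
  shelf 2: 190 + 30 = 220
  shelf 3: 180 + 40 = 220
  shelf 4: 160 + 40 = 200
  shelf 5: 140 = 140
  shelf 6: 130 + 90 = 220
  shelf 7: 90 = 90
No arrangement into 6 shelves stays within capacity, so 7 is optimal.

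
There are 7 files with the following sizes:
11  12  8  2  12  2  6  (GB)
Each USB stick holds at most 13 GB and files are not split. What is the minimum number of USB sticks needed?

5

Total = 12 + 12 + 11 + 8 + 6 + 2 + 2 = 53 GB.
Lower bound: ⌈53/13⌉ = 5 USB sticks.
A packing using 5 USB sticks:
  USB stick 1: 12 = 12
  USB stick 2: 12 = 12
  USB stick 3: 11 + 2 = 13
  USB stick 4: 8 + 2 = 10
  USB stick 5: 6 = 6
This matches the lower bound, so 5 is optimal.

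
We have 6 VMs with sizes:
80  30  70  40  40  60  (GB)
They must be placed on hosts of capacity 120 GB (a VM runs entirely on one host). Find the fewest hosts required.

Total = 80 + 70 + 60 + 40 + 40 + 30 = 320 GB.
Lower bound: ⌈320/120⌉ = 3 hosts.
A packing using 3 hosts:
  host 1: 80 + 40 = 120
  host 2: 70 + 40 = 110
  host 3: 60 + 30 = 90
This matches the lower bound, so 3 is optimal.

3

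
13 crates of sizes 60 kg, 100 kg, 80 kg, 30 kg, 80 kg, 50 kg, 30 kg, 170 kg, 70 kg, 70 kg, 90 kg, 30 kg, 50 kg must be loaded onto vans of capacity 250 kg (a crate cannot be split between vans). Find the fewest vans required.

4

Total = 170 + 100 + 90 + 80 + 80 + 70 + 70 + 60 + 50 + 50 + 30 + 30 + 30 = 910 kg.
Lower bound: ⌈910/250⌉ = 4 vans.
A packing using 4 vans:
  van 1: 170 + 80 = 250
  van 2: 100 + 90 + 60 = 250
  van 3: 80 + 70 + 70 + 30 = 250
  van 4: 50 + 50 + 30 + 30 = 160
This matches the lower bound, so 4 is optimal.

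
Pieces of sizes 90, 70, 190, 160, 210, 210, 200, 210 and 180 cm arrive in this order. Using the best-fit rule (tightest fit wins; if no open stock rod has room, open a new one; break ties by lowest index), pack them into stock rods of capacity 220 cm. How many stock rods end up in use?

8

  90 → stock rod 1 (new)  [load 90/220]
  70 → stock rod 1  [load 160/220]
  190 → stock rod 2 (new)  [load 190/220]
  160 → stock rod 3 (new)  [load 160/220]
  210 → stock rod 4 (new)  [load 210/220]
  210 → stock rod 5 (new)  [load 210/220]
  200 → stock rod 6 (new)  [load 200/220]
  210 → stock rod 7 (new)  [load 210/220]
  180 → stock rod 8 (new)  [load 180/220]
8 stock rods opened.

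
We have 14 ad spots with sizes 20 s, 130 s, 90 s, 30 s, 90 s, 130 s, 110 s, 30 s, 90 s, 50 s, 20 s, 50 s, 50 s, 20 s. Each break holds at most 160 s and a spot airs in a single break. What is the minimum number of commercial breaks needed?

6

Total = 130 + 130 + 110 + 90 + 90 + 90 + 50 + 50 + 50 + 30 + 30 + 20 + 20 + 20 = 910 s.
Lower bound: ⌈910/160⌉ = 6 commercial breaks.
A packing using 6 commercial breaks:
  break 1: 130 + 30 = 160
  break 2: 130 + 30 = 160
  break 3: 110 + 50 = 160
  break 4: 90 + 50 + 20 = 160
  break 5: 90 + 50 + 20 = 160
  break 6: 90 + 20 = 110
This matches the lower bound, so 6 is optimal.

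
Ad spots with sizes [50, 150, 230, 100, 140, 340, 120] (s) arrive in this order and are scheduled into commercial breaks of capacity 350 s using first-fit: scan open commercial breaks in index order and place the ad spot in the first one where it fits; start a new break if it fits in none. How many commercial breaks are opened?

  50 → break 1 (new)  [load 50/350]
  150 → break 1  [load 200/350]
  230 → break 2 (new)  [load 230/350]
  100 → break 1  [load 300/350]
  140 → break 3 (new)  [load 140/350]
  340 → break 4 (new)  [load 340/350]
  120 → break 2  [load 350/350]
4 commercial breaks opened.

4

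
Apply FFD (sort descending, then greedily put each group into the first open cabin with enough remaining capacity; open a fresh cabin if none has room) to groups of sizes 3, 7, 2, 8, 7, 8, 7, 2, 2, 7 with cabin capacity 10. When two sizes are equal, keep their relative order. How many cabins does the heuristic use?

Sorted descending: 8, 8, 7, 7, 7, 7, 3, 2, 2, 2.
  8 → cabin 1 (new)  [load 8/10]
  8 → cabin 2 (new)  [load 8/10]
  7 → cabin 3 (new)  [load 7/10]
  7 → cabin 4 (new)  [load 7/10]
  7 → cabin 5 (new)  [load 7/10]
  7 → cabin 6 (new)  [load 7/10]
  3 → cabin 3  [load 10/10]
  2 → cabin 1  [load 10/10]
  2 → cabin 2  [load 10/10]
  2 → cabin 4  [load 9/10]
6 cabins opened.

6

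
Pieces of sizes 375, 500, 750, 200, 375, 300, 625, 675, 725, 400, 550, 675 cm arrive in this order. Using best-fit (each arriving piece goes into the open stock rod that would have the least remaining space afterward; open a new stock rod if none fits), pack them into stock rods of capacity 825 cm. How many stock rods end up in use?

9

  375 → stock rod 1 (new)  [load 375/825]
  500 → stock rod 2 (new)  [load 500/825]
  750 → stock rod 3 (new)  [load 750/825]
  200 → stock rod 2  [load 700/825]
  375 → stock rod 1  [load 750/825]
  300 → stock rod 4 (new)  [load 300/825]
  625 → stock rod 5 (new)  [load 625/825]
  675 → stock rod 6 (new)  [load 675/825]
  725 → stock rod 7 (new)  [load 725/825]
  400 → stock rod 4  [load 700/825]
  550 → stock rod 8 (new)  [load 550/825]
  675 → stock rod 9 (new)  [load 675/825]
9 stock rods opened.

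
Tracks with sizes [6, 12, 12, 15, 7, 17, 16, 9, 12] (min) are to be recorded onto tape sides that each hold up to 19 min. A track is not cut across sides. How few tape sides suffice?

Total = 17 + 16 + 15 + 12 + 12 + 12 + 9 + 7 + 6 = 106 min.
Lower bound: ⌈106/19⌉ = 6 tape sides.
A packing using 7 tape sides:
  side 1: 17 = 17
  side 2: 16 = 16
  side 3: 15 = 15
  side 4: 12 + 7 = 19
  side 5: 12 + 6 = 18
  side 6: 12 = 12
  side 7: 9 = 9
No arrangement into 6 tape sides stays within capacity, so 7 is optimal.

7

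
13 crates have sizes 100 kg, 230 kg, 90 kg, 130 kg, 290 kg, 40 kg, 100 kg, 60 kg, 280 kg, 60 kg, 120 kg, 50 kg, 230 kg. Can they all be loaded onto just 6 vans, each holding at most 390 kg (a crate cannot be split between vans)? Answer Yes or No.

A valid assignment using 5 vans:
  van 1: 290 + 100 = 390
  van 2: 280 + 100 = 380
  van 3: 230 + 130 = 360
  van 4: 230 + 120 + 40 = 390
  van 5: 90 + 60 + 60 + 50 = 260
That uses only 5 ≤ 6, so 6 vans are enough.

Yes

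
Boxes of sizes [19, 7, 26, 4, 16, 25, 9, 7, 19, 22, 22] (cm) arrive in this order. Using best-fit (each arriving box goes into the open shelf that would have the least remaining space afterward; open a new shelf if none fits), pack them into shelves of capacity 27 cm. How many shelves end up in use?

8

  19 → shelf 1 (new)  [load 19/27]
  7 → shelf 1  [load 26/27]
  26 → shelf 2 (new)  [load 26/27]
  4 → shelf 3 (new)  [load 4/27]
  16 → shelf 3  [load 20/27]
  25 → shelf 4 (new)  [load 25/27]
  9 → shelf 5 (new)  [load 9/27]
  7 → shelf 3  [load 27/27]
  19 → shelf 6 (new)  [load 19/27]
  22 → shelf 7 (new)  [load 22/27]
  22 → shelf 8 (new)  [load 22/27]
8 shelves opened.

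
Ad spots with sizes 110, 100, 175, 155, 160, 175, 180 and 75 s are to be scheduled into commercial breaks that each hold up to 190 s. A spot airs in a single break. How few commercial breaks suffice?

Total = 180 + 175 + 175 + 160 + 155 + 110 + 100 + 75 = 1130 s.
Lower bound: ⌈1130/190⌉ = 6 commercial breaks.
Also, 7 ad spots each exceed 95 s, and no two of those can share a break, so at least 7 commercial breaks are needed.
A packing using 7 commercial breaks:
  break 1: 180 = 180
  break 2: 175 = 175
  break 3: 175 = 175
  break 4: 160 = 160
  break 5: 155 = 155
  break 6: 110 + 75 = 185
  break 7: 100 = 100
This matches the lower bound, so 7 is optimal.

7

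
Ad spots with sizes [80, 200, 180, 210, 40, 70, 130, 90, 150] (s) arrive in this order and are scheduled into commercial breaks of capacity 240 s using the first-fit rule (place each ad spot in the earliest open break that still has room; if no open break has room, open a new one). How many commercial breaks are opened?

  80 → break 1 (new)  [load 80/240]
  200 → break 2 (new)  [load 200/240]
  180 → break 3 (new)  [load 180/240]
  210 → break 4 (new)  [load 210/240]
  40 → break 1  [load 120/240]
  70 → break 1  [load 190/240]
  130 → break 5 (new)  [load 130/240]
  90 → break 5  [load 220/240]
  150 → break 6 (new)  [load 150/240]
6 commercial breaks opened.

6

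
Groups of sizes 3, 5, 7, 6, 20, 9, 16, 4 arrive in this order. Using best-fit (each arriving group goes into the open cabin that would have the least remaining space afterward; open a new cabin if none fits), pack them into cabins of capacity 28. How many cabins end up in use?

  3 → cabin 1 (new)  [load 3/28]
  5 → cabin 1  [load 8/28]
  7 → cabin 1  [load 15/28]
  6 → cabin 1  [load 21/28]
  20 → cabin 2 (new)  [load 20/28]
  9 → cabin 3 (new)  [load 9/28]
  16 → cabin 3  [load 25/28]
  4 → cabin 1  [load 25/28]
3 cabins opened.

3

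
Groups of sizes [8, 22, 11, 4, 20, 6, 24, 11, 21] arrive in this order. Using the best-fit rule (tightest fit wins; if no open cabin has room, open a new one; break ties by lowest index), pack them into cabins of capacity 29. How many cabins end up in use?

6

  8 → cabin 1 (new)  [load 8/29]
  22 → cabin 2 (new)  [load 22/29]
  11 → cabin 1  [load 19/29]
  4 → cabin 2  [load 26/29]
  20 → cabin 3 (new)  [load 20/29]
  6 → cabin 3  [load 26/29]
  24 → cabin 4 (new)  [load 24/29]
  11 → cabin 5 (new)  [load 11/29]
  21 → cabin 6 (new)  [load 21/29]
6 cabins opened.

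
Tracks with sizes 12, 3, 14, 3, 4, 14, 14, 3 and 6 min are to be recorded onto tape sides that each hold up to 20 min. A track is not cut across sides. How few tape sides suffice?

Total = 14 + 14 + 14 + 12 + 6 + 4 + 3 + 3 + 3 = 73 min.
Lower bound: ⌈73/20⌉ = 4 tape sides.
A packing using 4 tape sides:
  side 1: 14 + 6 = 20
  side 2: 14 + 4 = 18
  side 3: 14 + 3 + 3 = 20
  side 4: 12 + 3 = 15
This matches the lower bound, so 4 is optimal.

4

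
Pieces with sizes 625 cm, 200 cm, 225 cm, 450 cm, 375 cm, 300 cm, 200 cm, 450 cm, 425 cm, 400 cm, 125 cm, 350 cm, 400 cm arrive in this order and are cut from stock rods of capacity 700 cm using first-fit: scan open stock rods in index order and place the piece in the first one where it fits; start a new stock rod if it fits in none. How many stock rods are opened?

  625 → stock rod 1 (new)  [load 625/700]
  200 → stock rod 2 (new)  [load 200/700]
  225 → stock rod 2  [load 425/700]
  450 → stock rod 3 (new)  [load 450/700]
  375 → stock rod 4 (new)  [load 375/700]
  300 → stock rod 4  [load 675/700]
  200 → stock rod 2  [load 625/700]
  450 → stock rod 5 (new)  [load 450/700]
  425 → stock rod 6 (new)  [load 425/700]
  400 → stock rod 7 (new)  [load 400/700]
  125 → stock rod 3  [load 575/700]
  350 → stock rod 8 (new)  [load 350/700]
  400 → stock rod 9 (new)  [load 400/700]
9 stock rods opened.

9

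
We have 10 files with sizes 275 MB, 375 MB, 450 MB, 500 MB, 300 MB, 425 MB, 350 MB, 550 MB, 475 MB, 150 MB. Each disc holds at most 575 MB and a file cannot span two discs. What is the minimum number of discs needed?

8

Total = 550 + 500 + 475 + 450 + 425 + 375 + 350 + 300 + 275 + 150 = 3850 MB.
Lower bound: ⌈3850/575⌉ = 7 discs.
Also, 8 files each exceed 575/2 MB, and no two of those can share a disc, so at least 8 discs are needed.
A packing using 8 discs:
  disc 1: 550 = 550
  disc 2: 500 = 500
  disc 3: 475 = 475
  disc 4: 450 = 450
  disc 5: 425 + 150 = 575
  disc 6: 375 = 375
  disc 7: 350 = 350
  disc 8: 300 + 275 = 575
This matches the lower bound, so 8 is optimal.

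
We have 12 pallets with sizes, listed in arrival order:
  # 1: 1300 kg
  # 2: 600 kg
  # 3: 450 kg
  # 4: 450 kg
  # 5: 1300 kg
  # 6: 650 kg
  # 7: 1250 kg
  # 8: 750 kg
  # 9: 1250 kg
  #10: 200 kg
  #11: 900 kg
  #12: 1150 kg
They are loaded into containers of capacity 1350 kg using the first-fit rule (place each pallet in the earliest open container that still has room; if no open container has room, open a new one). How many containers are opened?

9

  1300 → container 1 (new)  [load 1300/1350]
  600 → container 2 (new)  [load 600/1350]
  450 → container 2  [load 1050/1350]
  450 → container 3 (new)  [load 450/1350]
  1300 → container 4 (new)  [load 1300/1350]
  650 → container 3  [load 1100/1350]
  1250 → container 5 (new)  [load 1250/1350]
  750 → container 6 (new)  [load 750/1350]
  1250 → container 7 (new)  [load 1250/1350]
  200 → container 2  [load 1250/1350]
  900 → container 8 (new)  [load 900/1350]
  1150 → container 9 (new)  [load 1150/1350]
9 containers opened.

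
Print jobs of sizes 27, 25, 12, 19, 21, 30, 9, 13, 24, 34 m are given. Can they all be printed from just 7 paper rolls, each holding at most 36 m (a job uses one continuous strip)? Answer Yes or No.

Yes

A valid assignment using 7 paper rolls:
  roll 1: 34 = 34
  roll 2: 30 = 30
  roll 3: 27 + 9 = 36
  roll 4: 25 = 25
  roll 5: 24 + 12 = 36
  roll 6: 21 + 13 = 34
  roll 7: 19 = 19
Every load is within 36 m, so 7 paper rolls suffice.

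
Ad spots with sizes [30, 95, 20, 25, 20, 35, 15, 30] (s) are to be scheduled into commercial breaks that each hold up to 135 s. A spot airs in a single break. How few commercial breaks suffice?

Total = 95 + 35 + 30 + 30 + 25 + 20 + 20 + 15 = 270 s.
Lower bound: ⌈270/135⌉ = 2 commercial breaks.
A packing using 2 commercial breaks:
  break 1: 95 + 25 + 15 = 135
  break 2: 35 + 30 + 30 + 20 + 20 = 135
This matches the lower bound, so 2 is optimal.

2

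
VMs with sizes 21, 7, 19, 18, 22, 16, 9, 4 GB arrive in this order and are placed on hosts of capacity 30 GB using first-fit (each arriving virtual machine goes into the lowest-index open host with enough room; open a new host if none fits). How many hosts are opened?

  21 → host 1 (new)  [load 21/30]
  7 → host 1  [load 28/30]
  19 → host 2 (new)  [load 19/30]
  18 → host 3 (new)  [load 18/30]
  22 → host 4 (new)  [load 22/30]
  16 → host 5 (new)  [load 16/30]
  9 → host 2  [load 28/30]
  4 → host 3  [load 22/30]
5 hosts opened.

5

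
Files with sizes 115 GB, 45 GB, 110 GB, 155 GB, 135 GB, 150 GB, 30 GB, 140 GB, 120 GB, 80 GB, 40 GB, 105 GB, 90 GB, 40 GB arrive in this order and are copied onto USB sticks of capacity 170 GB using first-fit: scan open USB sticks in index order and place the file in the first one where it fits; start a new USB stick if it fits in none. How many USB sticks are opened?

9

  115 → USB stick 1 (new)  [load 115/170]
  45 → USB stick 1  [load 160/170]
  110 → USB stick 2 (new)  [load 110/170]
  155 → USB stick 3 (new)  [load 155/170]
  135 → USB stick 4 (new)  [load 135/170]
  150 → USB stick 5 (new)  [load 150/170]
  30 → USB stick 2  [load 140/170]
  140 → USB stick 6 (new)  [load 140/170]
  120 → USB stick 7 (new)  [load 120/170]
  80 → USB stick 8 (new)  [load 80/170]
  40 → USB stick 7  [load 160/170]
  105 → USB stick 9 (new)  [load 105/170]
  90 → USB stick 8  [load 170/170]
  40 → USB stick 9  [load 145/170]
9 USB sticks opened.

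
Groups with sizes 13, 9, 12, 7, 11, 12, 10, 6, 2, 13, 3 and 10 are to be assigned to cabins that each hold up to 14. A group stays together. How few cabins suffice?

Total = 13 + 13 + 12 + 12 + 11 + 10 + 10 + 9 + 7 + 6 + 3 + 2 = 108.
Lower bound: ⌈108/14⌉ = 8 cabins.
A packing using 9 cabins:
  cabin 1: 13 = 13
  cabin 2: 13 = 13
  cabin 3: 12 + 2 = 14
  cabin 4: 12 = 12
  cabin 5: 11 + 3 = 14
  cabin 6: 10 = 10
  cabin 7: 10 = 10
  cabin 8: 9 = 9
  cabin 9: 7 + 6 = 13
No arrangement into 8 cabins stays within capacity, so 9 is optimal.

9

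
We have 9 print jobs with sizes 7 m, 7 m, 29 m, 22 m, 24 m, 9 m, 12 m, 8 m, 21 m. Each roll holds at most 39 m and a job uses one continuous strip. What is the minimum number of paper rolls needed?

4

Total = 29 + 24 + 22 + 21 + 12 + 9 + 8 + 7 + 7 = 139 m.
Lower bound: ⌈139/39⌉ = 4 paper rolls.
A packing using 4 paper rolls:
  roll 1: 29 + 9 = 38
  roll 2: 24 + 12 = 36
  roll 3: 22 + 8 + 7 = 37
  roll 4: 21 + 7 = 28
This matches the lower bound, so 4 is optimal.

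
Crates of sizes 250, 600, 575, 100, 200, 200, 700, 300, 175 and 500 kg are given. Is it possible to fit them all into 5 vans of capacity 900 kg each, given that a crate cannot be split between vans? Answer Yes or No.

A valid assignment using 5 vans:
  van 1: 700 + 200 = 900
  van 2: 600 + 300 = 900
  van 3: 575 + 250 = 825
  van 4: 500 + 200 + 175 = 875
  van 5: 100 = 100
Every load is within 900 kg, so 5 vans suffice.

Yes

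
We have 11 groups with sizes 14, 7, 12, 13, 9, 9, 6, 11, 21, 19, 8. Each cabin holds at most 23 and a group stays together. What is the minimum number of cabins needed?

Total = 21 + 19 + 14 + 13 + 12 + 11 + 9 + 9 + 8 + 7 + 6 = 129.
Lower bound: ⌈129/23⌉ = 6 cabins.
A packing using 6 cabins:
  cabin 1: 21 = 21
  cabin 2: 19 = 19
  cabin 3: 14 + 9 = 23
  cabin 4: 13 + 9 = 22
  cabin 5: 12 + 11 = 23
  cabin 6: 8 + 7 + 6 = 21
This matches the lower bound, so 6 is optimal.

6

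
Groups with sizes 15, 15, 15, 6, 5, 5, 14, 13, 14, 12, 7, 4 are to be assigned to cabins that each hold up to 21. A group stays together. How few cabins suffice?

Total = 15 + 15 + 15 + 14 + 14 + 13 + 12 + 7 + 6 + 5 + 5 + 4 = 125.
Lower bound: ⌈125/21⌉ = 6 cabins.
Also, 7 groups each exceed 21/2, and no two of those can share a cabin, so at least 7 cabins are needed.
A packing using 7 cabins:
  cabin 1: 15 + 6 = 21
  cabin 2: 15 + 5 = 20
  cabin 3: 15 + 5 = 20
  cabin 4: 14 + 7 = 21
  cabin 5: 14 + 4 = 18
  cabin 6: 13 = 13
  cabin 7: 12 = 12
This matches the lower bound, so 7 is optimal.

7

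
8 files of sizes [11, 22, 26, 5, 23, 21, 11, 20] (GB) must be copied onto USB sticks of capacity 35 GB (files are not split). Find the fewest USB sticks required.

Total = 26 + 23 + 22 + 21 + 20 + 11 + 11 + 5 = 139 GB.
Lower bound: ⌈139/35⌉ = 4 USB sticks.
Also, 5 files each exceed 35/2 GB, and no two of those can share a USB stick, so at least 5 USB sticks are needed.
A packing using 5 USB sticks:
  USB stick 1: 26 + 5 = 31
  USB stick 2: 23 + 11 = 34
  USB stick 3: 22 + 11 = 33
  USB stick 4: 21 = 21
  USB stick 5: 20 = 20
This matches the lower bound, so 5 is optimal.

5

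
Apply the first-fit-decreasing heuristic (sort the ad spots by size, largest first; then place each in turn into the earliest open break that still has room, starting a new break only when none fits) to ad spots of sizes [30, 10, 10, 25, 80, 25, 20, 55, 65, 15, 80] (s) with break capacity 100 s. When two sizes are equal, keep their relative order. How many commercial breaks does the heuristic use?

Sorted descending: 80, 80, 65, 55, 30, 25, 25, 20, 15, 10, 10.
  80 → break 1 (new)  [load 80/100]
  80 → break 2 (new)  [load 80/100]
  65 → break 3 (new)  [load 65/100]
  55 → break 4 (new)  [load 55/100]
  30 → break 3  [load 95/100]
  25 → break 4  [load 80/100]
  25 → break 5 (new)  [load 25/100]
  20 → break 1  [load 100/100]
  15 → break 2  [load 95/100]
  10 → break 4  [load 90/100]
  10 → break 4  [load 100/100]
5 commercial breaks opened.

5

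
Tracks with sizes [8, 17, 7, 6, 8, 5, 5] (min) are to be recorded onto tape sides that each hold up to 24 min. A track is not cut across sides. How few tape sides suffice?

3

Total = 17 + 8 + 8 + 7 + 6 + 5 + 5 = 56 min.
Lower bound: ⌈56/24⌉ = 3 tape sides.
A packing using 3 tape sides:
  side 1: 17 + 7 = 24
  side 2: 8 + 8 + 6 = 22
  side 3: 5 + 5 = 10
This matches the lower bound, so 3 is optimal.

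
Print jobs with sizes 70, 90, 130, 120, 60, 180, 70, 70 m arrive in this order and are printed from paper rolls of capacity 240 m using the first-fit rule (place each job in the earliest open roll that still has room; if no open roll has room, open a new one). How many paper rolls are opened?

  70 → roll 1 (new)  [load 70/240]
  90 → roll 1  [load 160/240]
  130 → roll 2 (new)  [load 130/240]
  120 → roll 3 (new)  [load 120/240]
  60 → roll 1  [load 220/240]
  180 → roll 4 (new)  [load 180/240]
  70 → roll 2  [load 200/240]
  70 → roll 3  [load 190/240]
4 paper rolls opened.

4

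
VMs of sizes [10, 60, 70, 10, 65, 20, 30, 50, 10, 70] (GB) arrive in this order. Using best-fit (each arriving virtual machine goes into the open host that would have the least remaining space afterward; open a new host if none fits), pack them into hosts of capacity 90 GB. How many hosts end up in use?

5

  10 → host 1 (new)  [load 10/90]
  60 → host 1  [load 70/90]
  70 → host 2 (new)  [load 70/90]
  10 → host 1  [load 80/90]
  65 → host 3 (new)  [load 65/90]
  20 → host 2  [load 90/90]
  30 → host 4 (new)  [load 30/90]
  50 → host 4  [load 80/90]
  10 → host 1  [load 90/90]
  70 → host 5 (new)  [load 70/90]
5 hosts opened.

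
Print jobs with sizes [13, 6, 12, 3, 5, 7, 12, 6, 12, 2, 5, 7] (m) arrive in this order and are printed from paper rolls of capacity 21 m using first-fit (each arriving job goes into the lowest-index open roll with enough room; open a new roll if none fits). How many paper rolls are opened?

  13 → roll 1 (new)  [load 13/21]
  6 → roll 1  [load 19/21]
  12 → roll 2 (new)  [load 12/21]
  3 → roll 2  [load 15/21]
  5 → roll 2  [load 20/21]
  7 → roll 3 (new)  [load 7/21]
  12 → roll 3  [load 19/21]
  6 → roll 4 (new)  [load 6/21]
  12 → roll 4  [load 18/21]
  2 → roll 1  [load 21/21]
  5 → roll 5 (new)  [load 5/21]
  7 → roll 5  [load 12/21]
5 paper rolls opened.

5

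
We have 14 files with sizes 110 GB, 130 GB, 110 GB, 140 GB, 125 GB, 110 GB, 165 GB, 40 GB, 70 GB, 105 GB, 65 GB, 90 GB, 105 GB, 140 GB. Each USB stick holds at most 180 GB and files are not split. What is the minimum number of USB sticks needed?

11

Total = 165 + 140 + 140 + 130 + 125 + 110 + 110 + 110 + 105 + 105 + 90 + 70 + 65 + 40 = 1505 GB.
Lower bound: ⌈1505/180⌉ = 9 USB sticks.
Also, 10 files each exceed 90 GB, and no two of those can share a USB stick, so at least 10 USB sticks are needed.
A packing using 11 USB sticks:
  USB stick 1: 165 = 165
  USB stick 2: 140 + 40 = 180
  USB stick 3: 140 = 140
  USB stick 4: 130 = 130
  USB stick 5: 125 = 125
  USB stick 6: 110 + 70 = 180
  USB stick 7: 110 + 65 = 175
  USB stick 8: 110 = 110
  USB stick 9: 105 = 105
  USB stick 10: 105 = 105
  USB stick 11: 90 = 90
No arrangement into 10 USB sticks stays within capacity, so 11 is optimal.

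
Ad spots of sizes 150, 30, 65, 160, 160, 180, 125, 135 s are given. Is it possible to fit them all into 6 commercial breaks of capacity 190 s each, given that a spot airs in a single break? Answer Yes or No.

A valid assignment using 6 commercial breaks:
  break 1: 180 = 180
  break 2: 160 + 30 = 190
  break 3: 160 = 160
  break 4: 150 = 150
  break 5: 135 = 135
  break 6: 125 + 65 = 190
Every load is within 190 s, so 6 commercial breaks suffice.

Yes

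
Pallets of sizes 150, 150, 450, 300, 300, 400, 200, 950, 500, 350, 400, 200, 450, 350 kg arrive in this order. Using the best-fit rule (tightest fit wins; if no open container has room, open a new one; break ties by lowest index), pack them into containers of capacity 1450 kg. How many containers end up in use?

  150 → container 1 (new)  [load 150/1450]
  150 → container 1  [load 300/1450]
  450 → container 1  [load 750/1450]
  300 → container 1  [load 1050/1450]
  300 → container 1  [load 1350/1450]
  400 → container 2 (new)  [load 400/1450]
  200 → container 2  [load 600/1450]
  950 → container 3 (new)  [load 950/1450]
  500 → container 3  [load 1450/1450]
  350 → container 2  [load 950/1450]
  400 → container 2  [load 1350/1450]
  200 → container 4 (new)  [load 200/1450]
  450 → container 4  [load 650/1450]
  350 → container 4  [load 1000/1450]
4 containers opened.

4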